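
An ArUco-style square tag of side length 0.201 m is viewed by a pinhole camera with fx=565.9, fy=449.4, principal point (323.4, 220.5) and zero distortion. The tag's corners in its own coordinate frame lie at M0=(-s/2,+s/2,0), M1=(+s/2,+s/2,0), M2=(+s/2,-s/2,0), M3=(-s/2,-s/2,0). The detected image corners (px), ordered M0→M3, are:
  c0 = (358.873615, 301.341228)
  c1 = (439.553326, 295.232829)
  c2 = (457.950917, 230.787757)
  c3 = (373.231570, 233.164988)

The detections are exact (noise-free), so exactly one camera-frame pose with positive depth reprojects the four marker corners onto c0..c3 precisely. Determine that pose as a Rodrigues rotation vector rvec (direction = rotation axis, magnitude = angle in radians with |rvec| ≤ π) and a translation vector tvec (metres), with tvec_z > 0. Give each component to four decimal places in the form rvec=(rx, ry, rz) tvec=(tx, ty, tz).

rvec=(0.3939, -0.3697, 0.0519) tvec=(0.1816, 0.1226, 1.2089)

Intrinsics K: fx=565.9, fy=449.4, cx=323.4, cy=220.5
Marker side s = 0.201 m; corners in marker frame (Z=0):
  M0 = (-0.1005, +0.1005, 0)
  M1 = (+0.1005, +0.1005, 0)
  M2 = (+0.1005, -0.1005, 0)
  M3 = (-0.1005, -0.1005, 0)
Detected image corners:
  c0 = (358.873615, 301.341228) px
  c1 = (439.553326, 295.232829) px
  c2 = (457.950917, 230.787757) px
  c3 = (373.231570, 233.164988) px
Planar DLT: solve 8×8 A·h = b for H (H[2,2]=1):
  H  [+533.06335 +41.37007 +408.39729]
  H  [+57.95864 +409.77133 +266.07516]
  H  [+0.29928 +0.30229 +1.00000]
B = K⁻¹H; ‖b₁‖=0.827188, ‖b₂‖=0.827188; λ = 2/(‖b₁‖+‖b₂‖) = 1.208916, sign → tz>0 ⇒ λ=+1.208916
r₁ = λ·B[:,0] = (+0.93200,-0.02161,+0.36181); r₂ = λ·B[:,1] = (-0.12047,+0.92301,+0.36544)
r₃ = r₁×r₂ = (-0.34185,-0.38418,+0.85764); SVD([r₁ r₂ r₃]) → R = UVᵀ:
  R  [+0.93200 -0.12047 -0.34185]
  R  [-0.02161 +0.92301 -0.38418]
  R  [+0.36181 +0.36544 +0.85764]
t = (+0.18158, +0.12260, +1.20892) m
tr R = 2.712649; θ = arccos((tr R − 1)/2) = 0.542687 rad = 31.094°
axis k = ((R−Rᵀ)₃₂, (R−Rᵀ)₁₃, (R−Rᵀ)₂₁) / (2 sinθ) = (+0.725762, -0.681256, +0.095710)
rvec = θ·k = (+0.393861, -0.369708, +0.051940)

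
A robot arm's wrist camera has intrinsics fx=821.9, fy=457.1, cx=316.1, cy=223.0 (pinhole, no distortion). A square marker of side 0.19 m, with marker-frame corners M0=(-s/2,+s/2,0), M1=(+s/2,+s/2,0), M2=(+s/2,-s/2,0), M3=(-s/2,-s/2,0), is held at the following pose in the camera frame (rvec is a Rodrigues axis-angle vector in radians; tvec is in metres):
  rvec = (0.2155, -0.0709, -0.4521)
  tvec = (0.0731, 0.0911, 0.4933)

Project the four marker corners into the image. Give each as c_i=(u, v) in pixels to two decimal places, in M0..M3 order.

Intrinsics K: fx=821.9, fy=457.1, cx=316.1, cy=223.0
Marker side s = 0.19 m; corners in marker frame (Z=0):
  M0 = (-0.0950, +0.0950, 0)
  M1 = (+0.0950, +0.0950, 0)
  M2 = (+0.0950, -0.0950, 0)
  M3 = (-0.0950, -0.0950, 0)
rvec = (0.2155, -0.0709, -0.4521), |rvec| = θ = 0.50583 rad = 28.982°
Rodrigues: sinθ=0.48453, 1−cosθ=0.12523; R = I + sinθ·[k]× + (1−cosθ)·[k]×²:
    [+0.89750 +0.42559 -0.11560]
    [-0.44054 +0.87723 -0.19074]
    [+0.02023 +0.22212 +0.97481]
t = (0.0731, 0.0911, 0.4933) m
M0: Pc = R·M0+t = (+0.02827, +0.21629, +0.51248); u = 821.9·(+0.02827)/0.51248 + 316.1 = 361.4356, v = 457.1·(+0.21629)/0.51248 + 223.0 = 415.9165
M1: Pc = R·M1+t = (+0.19879, +0.13259, +0.51632); u = 821.9·(+0.19879)/0.51632 + 316.1 = 632.5464, v = 457.1·(+0.13259)/0.51632 + 223.0 = 340.3778
M2: Pc = R·M2+t = (+0.11793, -0.03409, +0.47412); u = 821.9·(+0.11793)/0.47412 + 316.1 = 520.5378, v = 457.1·(-0.03409)/0.47412 + 223.0 = 190.1349
M3: Pc = R·M3+t = (-0.05259, +0.04961, +0.47028); u = 821.9·(-0.05259)/0.47028 + 316.1 = 224.1824, v = 457.1·(+0.04961)/0.47028 + 223.0 = 271.2242

c0=(361.44, 415.92) c1=(632.55, 340.38) c2=(520.54, 190.13) c3=(224.18, 271.22)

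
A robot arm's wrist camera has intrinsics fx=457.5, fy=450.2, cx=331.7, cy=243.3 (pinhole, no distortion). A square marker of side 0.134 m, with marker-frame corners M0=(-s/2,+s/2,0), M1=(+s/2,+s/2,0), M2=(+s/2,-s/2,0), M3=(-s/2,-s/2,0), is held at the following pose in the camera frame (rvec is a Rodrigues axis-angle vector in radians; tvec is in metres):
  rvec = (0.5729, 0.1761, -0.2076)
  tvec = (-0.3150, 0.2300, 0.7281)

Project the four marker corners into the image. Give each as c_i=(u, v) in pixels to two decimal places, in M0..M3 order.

Intrinsics K: fx=457.5, fy=450.2, cx=331.7, cy=243.3
Marker side s = 0.134 m; corners in marker frame (Z=0):
  M0 = (-0.0670, +0.0670, 0)
  M1 = (+0.0670, +0.0670, 0)
  M2 = (+0.0670, -0.0670, 0)
  M3 = (-0.0670, -0.0670, 0)
rvec = (0.5729, 0.1761, -0.2076), |rvec| = θ = 0.63429 rad = 36.342°
Rodrigues: sinθ=0.59261, 1−cosθ=0.19451; R = I + sinθ·[k]× + (1−cosθ)·[k]×²:
    [+0.96417 +0.24273 +0.10703]
    [-0.14518 +0.82049 -0.55292]
    [-0.22203 +0.51758 +0.82633]
t = (-0.3150, 0.2300, 0.7281) m
M0: Pc = R·M0+t = (-0.36334, +0.29470, +0.77765); u = 457.5·(-0.36334)/0.77765 + 331.7 = 117.9461, v = 450.2·(+0.29470)/0.77765 + 243.3 = 413.9079
M1: Pc = R·M1+t = (-0.23414, +0.27525, +0.74790); u = 457.5·(-0.23414)/0.74790 + 331.7 = 188.4755, v = 450.2·(+0.27525)/0.74790 + 243.3 = 408.9841
M2: Pc = R·M2+t = (-0.26666, +0.16530, +0.67855); u = 457.5·(-0.26666)/0.67855 + 331.7 = 151.9060, v = 450.2·(+0.16530)/0.67855 + 243.3 = 352.9729
M3: Pc = R·M3+t = (-0.39586, +0.18475, +0.70830); u = 457.5·(-0.39586)/0.70830 + 331.7 = 76.0067, v = 450.2·(+0.18475)/0.70830 + 243.3 = 360.7315

c0=(117.95, 413.91) c1=(188.48, 408.98) c2=(151.91, 352.97) c3=(76.01, 360.73)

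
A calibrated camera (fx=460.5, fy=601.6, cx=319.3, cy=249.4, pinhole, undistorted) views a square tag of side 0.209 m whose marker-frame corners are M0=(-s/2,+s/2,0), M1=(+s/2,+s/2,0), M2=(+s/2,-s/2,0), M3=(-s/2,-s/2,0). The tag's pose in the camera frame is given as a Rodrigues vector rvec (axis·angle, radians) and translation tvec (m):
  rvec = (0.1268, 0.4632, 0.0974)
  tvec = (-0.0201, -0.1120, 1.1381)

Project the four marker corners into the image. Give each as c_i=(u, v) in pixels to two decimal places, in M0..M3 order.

Intrinsics K: fx=460.5, fy=601.6, cx=319.3, cy=249.4
Marker side s = 0.209 m; corners in marker frame (Z=0):
  M0 = (-0.1045, +0.1045, 0)
  M1 = (+0.1045, +0.1045, 0)
  M2 = (+0.1045, -0.1045, 0)
  M3 = (-0.1045, -0.1045, 0)
rvec = (0.1268, 0.4632, 0.0974), |rvec| = θ = 0.49002 rad = 28.076°
Rodrigues: sinθ=0.47064, 1−cosθ=0.11768; R = I + sinθ·[k]× + (1−cosθ)·[k]×²:
    [+0.89020 -0.06476 +0.45094]
    [+0.12233 +0.98747 -0.09968]
    [-0.43883 +0.14390 +0.88697]
t = (-0.0201, -0.1120, 1.1381) m
M0: Pc = R·M0+t = (-0.11989, -0.02159, +1.19900); u = 460.5·(-0.11989)/1.19900 + 319.3 = 273.2521, v = 601.6·(-0.02159)/1.19900 + 249.4 = 238.5656
M1: Pc = R·M1+t = (+0.06616, +0.00397, +1.10728); u = 460.5·(+0.06616)/1.10728 + 319.3 = 346.8142, v = 601.6·(+0.00397)/1.10728 + 249.4 = 251.5594
M2: Pc = R·M2+t = (+0.07969, -0.20241, +1.07720); u = 460.5·(+0.07969)/1.07720 + 319.3 = 353.3689, v = 601.6·(-0.20241)/1.07720 + 249.4 = 136.3593
M3: Pc = R·M3+t = (-0.10636, -0.22797, +1.16892); u = 460.5·(-0.10636)/1.16892 + 319.3 = 277.3998, v = 601.6·(-0.22797)/1.16892 + 249.4 = 132.0700

c0=(273.25, 238.57) c1=(346.81, 251.56) c2=(353.37, 136.36) c3=(277.40, 132.07)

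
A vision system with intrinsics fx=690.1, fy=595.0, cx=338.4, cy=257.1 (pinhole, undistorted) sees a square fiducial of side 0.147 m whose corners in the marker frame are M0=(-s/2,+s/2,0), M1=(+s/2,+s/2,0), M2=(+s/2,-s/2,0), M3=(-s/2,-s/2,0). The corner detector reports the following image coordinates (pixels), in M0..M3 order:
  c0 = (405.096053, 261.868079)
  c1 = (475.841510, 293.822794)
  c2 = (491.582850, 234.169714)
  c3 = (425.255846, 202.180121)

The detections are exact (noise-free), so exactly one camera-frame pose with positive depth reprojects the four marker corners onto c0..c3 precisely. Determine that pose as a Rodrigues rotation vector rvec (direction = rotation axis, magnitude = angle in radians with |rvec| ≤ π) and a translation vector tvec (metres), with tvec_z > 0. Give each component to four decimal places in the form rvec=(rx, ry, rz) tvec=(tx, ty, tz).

Intrinsics K: fx=690.1, fy=595.0, cx=338.4, cy=257.1
Marker side s = 0.147 m; corners in marker frame (Z=0):
  M0 = (-0.0735, +0.0735, 0)
  M1 = (+0.0735, +0.0735, 0)
  M2 = (+0.0735, -0.0735, 0)
  M3 = (-0.0735, -0.0735, 0)
Detected image corners:
  c0 = (405.096053, 261.868079) px
  c1 = (475.841510, 293.822794) px
  c2 = (491.582850, 234.169714) px
  c3 = (425.255846, 202.180121) px
Planar DLT: solve 8×8 A·h = b for H (H[2,2]=1):
  H  [+559.99253 -294.32315 +450.22498]
  H  [+269.47289 +310.76395 +247.41503]
  H  [+0.20956 -0.38368 +1.00000]
B = K⁻¹H; ‖b₁‖=0.823088, ‖b₂‖=0.823088; λ = 2/(‖b₁‖+‖b₂‖) = 1.214936, sign → tz>0 ⇒ λ=+1.214936
r₁ = λ·B[:,0] = (+0.86103,+0.44023,+0.25460); r₂ = λ·B[:,1] = (-0.28958,+0.83597,-0.46614)
r₃ = r₁×r₂ = (-0.41805,+0.32764,+0.84728); SVD([r₁ r₂ r₃]) → R = UVᵀ:
  R  [+0.86103 -0.28958 -0.41805]
  R  [+0.44023 +0.83597 +0.32764]
  R  [+0.25460 -0.46614 +0.84728]
t = (+0.19687, -0.01978, +1.21494) m
tr R = 2.544291; θ = arccos((tr R − 1)/2) = 0.688585 rad = 39.453°
axis k = ((R−Rᵀ)₃₂, (R−Rᵀ)₁₃, (R−Rᵀ)₂₁) / (2 sinθ) = (-0.624589, -0.529268, +0.574251)
rvec = θ·k = (-0.430083, -0.364446, +0.395421)

rvec=(-0.4301, -0.3644, 0.3954) tvec=(0.1969, -0.0198, 1.2149)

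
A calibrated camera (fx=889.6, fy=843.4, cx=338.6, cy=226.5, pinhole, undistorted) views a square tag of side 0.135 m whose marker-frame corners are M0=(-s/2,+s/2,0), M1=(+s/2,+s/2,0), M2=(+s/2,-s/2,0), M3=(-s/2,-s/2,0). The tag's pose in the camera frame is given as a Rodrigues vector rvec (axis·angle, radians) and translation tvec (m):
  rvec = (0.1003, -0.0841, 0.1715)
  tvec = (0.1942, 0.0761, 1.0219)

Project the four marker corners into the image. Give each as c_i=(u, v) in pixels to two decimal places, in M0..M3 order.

Intrinsics K: fx=889.6, fy=843.4, cx=338.6, cy=226.5
Marker side s = 0.135 m; corners in marker frame (Z=0):
  M0 = (-0.0675, +0.0675, 0)
  M1 = (+0.0675, +0.0675, 0)
  M2 = (+0.0675, -0.0675, 0)
  M3 = (-0.0675, -0.0675, 0)
rvec = (0.1003, -0.0841, 0.1715), |rvec| = θ = 0.21574 rad = 12.361°
Rodrigues: sinθ=0.21407, 1−cosθ=0.02318; R = I + sinθ·[k]× + (1−cosθ)·[k]×²:
    [+0.98183 -0.17437 -0.07488]
    [+0.16597 +0.98034 -0.10671]
    [+0.09202 +0.09234 +0.99147]
t = (0.1942, 0.0761, 1.0219) m
M0: Pc = R·M0+t = (+0.11616, +0.13107, +1.02192); u = 889.6·(+0.11616)/1.02192 + 338.6 = 439.7160, v = 843.4·(+0.13107)/1.02192 + 226.5 = 334.6730
M1: Pc = R·M1+t = (+0.24870, +0.15348, +1.03434); u = 889.6·(+0.24870)/1.03434 + 338.6 = 552.5001, v = 843.4·(+0.15348)/1.03434 + 226.5 = 351.6437
M2: Pc = R·M2+t = (+0.27224, +0.02113, +1.02188); u = 889.6·(+0.27224)/1.02188 + 338.6 = 575.6028, v = 843.4·(+0.02113)/1.02188 + 226.5 = 243.9396
M3: Pc = R·M3+t = (+0.13970, -0.00128, +1.00946); u = 889.6·(+0.13970)/1.00946 + 338.6 = 461.7102, v = 843.4·(-0.00128)/1.00946 + 226.5 = 225.4339

c0=(439.72, 334.67) c1=(552.50, 351.64) c2=(575.60, 243.94) c3=(461.71, 225.43)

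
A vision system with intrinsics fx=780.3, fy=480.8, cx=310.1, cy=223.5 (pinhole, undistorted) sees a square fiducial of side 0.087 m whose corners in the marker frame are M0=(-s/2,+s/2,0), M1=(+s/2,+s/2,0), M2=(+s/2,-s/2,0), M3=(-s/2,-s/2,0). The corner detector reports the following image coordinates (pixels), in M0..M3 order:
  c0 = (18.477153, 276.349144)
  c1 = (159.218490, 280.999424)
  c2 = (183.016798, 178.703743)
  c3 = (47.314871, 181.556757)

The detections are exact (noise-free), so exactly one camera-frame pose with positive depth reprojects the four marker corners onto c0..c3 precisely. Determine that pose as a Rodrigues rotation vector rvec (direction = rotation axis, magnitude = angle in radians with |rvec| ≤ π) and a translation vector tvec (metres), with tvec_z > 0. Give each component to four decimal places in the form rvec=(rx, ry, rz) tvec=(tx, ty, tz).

Intrinsics K: fx=780.3, fy=480.8, cx=310.1, cy=223.5
Marker side s = 0.087 m; corners in marker frame (Z=0):
  M0 = (-0.0435, +0.0435, 0)
  M1 = (+0.0435, +0.0435, 0)
  M2 = (+0.0435, -0.0435, 0)
  M3 = (-0.0435, -0.0435, 0)
Detected image corners:
  c0 = (18.477153, 276.349144) px
  c1 = (159.218490, 280.999424) px
  c2 = (183.016798, 178.703743) px
  c3 = (47.314871, 181.556757) px
Planar DLT: solve 8×8 A·h = b for H (H[2,2]=1):
  H  [+1499.28629 -363.24445 +99.72644]
  H  [-190.31510 +996.92849 +228.13207]
  H  [-0.86986 -0.58469 +1.00000]
B = K⁻¹H; ‖b₁‖=2.428278, ‖b₂‖=2.428278; λ = 2/(‖b₁‖+‖b₂‖) = 0.411814, sign → tz>0 ⇒ λ=+0.411814
r₁ = λ·B[:,0] = (+0.93363,+0.00351,-0.35822); r₂ = λ·B[:,1] = (-0.09602,+0.96582,-0.24078)
r₃ = r₁×r₂ = (+0.34513,+0.25920,+0.90205); SVD([r₁ r₂ r₃]) → R = UVᵀ:
  R  [+0.93363 -0.09602 +0.34513]
  R  [+0.00351 +0.96582 +0.25920]
  R  [-0.35822 -0.24078 +0.90205]
t = (-0.11103, +0.00397, +0.41181) m
tr R = 2.801502; θ = arccos((tr R − 1)/2) = 0.449301 rad = 25.743°
axis k = ((R−Rᵀ)₃₂, (R−Rᵀ)₁₃, (R−Rᵀ)₂₁) / (2 sinθ) = (-0.575573, +0.809684, +0.114574)
rvec = θ·k = (-0.258606, +0.363792, +0.051478)

rvec=(-0.2586, 0.3638, 0.0515) tvec=(-0.1110, 0.0040, 0.4118)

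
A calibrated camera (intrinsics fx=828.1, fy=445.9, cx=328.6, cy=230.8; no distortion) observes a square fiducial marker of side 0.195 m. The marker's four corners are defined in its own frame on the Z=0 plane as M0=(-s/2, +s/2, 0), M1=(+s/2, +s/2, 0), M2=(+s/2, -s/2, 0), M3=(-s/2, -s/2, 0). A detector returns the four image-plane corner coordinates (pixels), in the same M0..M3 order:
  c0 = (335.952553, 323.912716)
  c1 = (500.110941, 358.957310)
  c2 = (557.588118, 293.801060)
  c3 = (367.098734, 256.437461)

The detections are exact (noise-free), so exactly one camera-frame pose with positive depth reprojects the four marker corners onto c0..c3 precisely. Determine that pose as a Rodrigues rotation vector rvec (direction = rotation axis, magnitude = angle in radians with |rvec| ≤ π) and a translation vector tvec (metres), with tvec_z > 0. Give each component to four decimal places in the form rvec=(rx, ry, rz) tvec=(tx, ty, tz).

rvec=(0.6391, 0.2886, 0.2664) tvec=(0.1138, 0.1550, 0.8703)

Intrinsics K: fx=828.1, fy=445.9, cx=328.6, cy=230.8
Marker side s = 0.195 m; corners in marker frame (Z=0):
  M0 = (-0.0975, +0.0975, 0)
  M1 = (+0.0975, +0.0975, 0)
  M2 = (+0.0975, -0.0975, 0)
  M3 = (-0.0975, -0.0975, 0)
Detected image corners:
  c0 = (335.952553, 323.912716) px
  c1 = (500.110941, 358.957310) px
  c2 = (557.588118, 293.801060) px
  c3 = (367.098734, 256.437461) px
Planar DLT: solve 8×8 A·h = b for H (H[2,2]=1):
  H  [+813.11593 +86.44761 +436.85669]
  H  [+121.12360 +558.92721 +310.20377]
  H  [-0.20802 +0.70951 +1.00000]
B = K⁻¹H; ‖b₁‖=1.148999, ‖b₂‖=1.148999; λ = 2/(‖b₁‖+‖b₂‖) = 0.870323, sign → tz>0 ⇒ λ=+0.870323
r₁ = λ·B[:,0] = (+0.92641,+0.33012,-0.18104); r₂ = λ·B[:,1] = (-0.15418,+0.77131,+0.61750)
r₃ = r₁×r₂ = (+0.34349,-0.54415,+0.76545); SVD([r₁ r₂ r₃]) → R = UVᵀ:
  R  [+0.92641 -0.15418 +0.34349]
  R  [+0.33012 +0.77131 -0.54415]
  R  [-0.18104 +0.61750 +0.76545]
t = (+0.11378, +0.15498, +0.87032) m
tr R = 2.463175; θ = arccos((tr R − 1)/2) = 0.750149 rad = 42.980°
axis k = ((R−Rᵀ)₃₂, (R−Rᵀ)₁₃, (R−Rᵀ)₂₁) / (2 sinθ) = (+0.851967, +0.384698, +0.355189)
rvec = θ·k = (+0.639102, +0.288580, +0.266445)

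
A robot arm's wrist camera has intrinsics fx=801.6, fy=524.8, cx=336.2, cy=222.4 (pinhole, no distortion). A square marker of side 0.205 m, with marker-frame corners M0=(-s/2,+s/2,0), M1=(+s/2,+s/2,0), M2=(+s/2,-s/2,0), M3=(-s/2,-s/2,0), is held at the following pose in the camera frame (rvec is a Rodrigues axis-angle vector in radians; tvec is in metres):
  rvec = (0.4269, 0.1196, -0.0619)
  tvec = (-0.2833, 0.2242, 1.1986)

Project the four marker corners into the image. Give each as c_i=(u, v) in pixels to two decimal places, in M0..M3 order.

c0=(95.68, 356.72) c1=(223.21, 356.56) c2=(202.71, 280.92) c3=(66.50, 282.80)

Intrinsics K: fx=801.6, fy=524.8, cx=336.2, cy=222.4
Marker side s = 0.205 m; corners in marker frame (Z=0):
  M0 = (-0.1025, +0.1025, 0)
  M1 = (+0.1025, +0.1025, 0)
  M2 = (+0.1025, -0.1025, 0)
  M3 = (-0.1025, -0.1025, 0)
rvec = (0.4269, 0.1196, -0.0619), |rvec| = θ = 0.44764 rad = 25.648°
Rodrigues: sinθ=0.43284, 1−cosθ=0.09853; R = I + sinθ·[k]× + (1−cosθ)·[k]×²:
    [+0.99108 +0.08496 +0.10265]
    [-0.03475 +0.90851 -0.41643]
    [-0.12864 +0.40914 +0.90336]
t = (-0.2833, 0.2242, 1.1986) m
M0: Pc = R·M0+t = (-0.37618, +0.32088, +1.25372); u = 801.6·(-0.37618)/1.25372 + 336.2 = 95.6811, v = 524.8·(+0.32088)/1.25372 + 222.4 = 356.7197
M1: Pc = R·M1+t = (-0.17301, +0.31376, +1.22735); u = 801.6·(-0.17301)/1.22735 + 336.2 = 223.2076, v = 524.8·(+0.31376)/1.22735 + 222.4 = 356.5598
M2: Pc = R·M2+t = (-0.19042, +0.12752, +1.14348); u = 801.6·(-0.19042)/1.14348 + 336.2 = 202.7102, v = 524.8·(+0.12752)/1.14348 + 222.4 = 280.9238
M3: Pc = R·M3+t = (-0.39359, +0.13464, +1.16985); u = 801.6·(-0.39359)/1.16985 + 336.2 = 66.5025, v = 524.8·(+0.13464)/1.16985 + 222.4 = 282.8001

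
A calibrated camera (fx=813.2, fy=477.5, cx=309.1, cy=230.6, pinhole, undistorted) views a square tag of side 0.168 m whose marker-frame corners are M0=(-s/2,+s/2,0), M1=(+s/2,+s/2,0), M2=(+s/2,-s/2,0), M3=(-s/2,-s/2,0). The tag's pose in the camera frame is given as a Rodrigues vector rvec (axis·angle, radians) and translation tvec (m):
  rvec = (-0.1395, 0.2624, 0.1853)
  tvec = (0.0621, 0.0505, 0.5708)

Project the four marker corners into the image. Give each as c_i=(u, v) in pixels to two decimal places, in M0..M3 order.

c0=(261.23, 327.52) c1=(497.86, 360.01) c2=(540.38, 215.58) c3=(307.97, 194.97)

Intrinsics K: fx=813.2, fy=477.5, cx=309.1, cy=230.6
Marker side s = 0.168 m; corners in marker frame (Z=0):
  M0 = (-0.0840, +0.0840, 0)
  M1 = (+0.0840, +0.0840, 0)
  M2 = (+0.0840, -0.0840, 0)
  M3 = (-0.0840, -0.0840, 0)
rvec = (-0.1395, 0.2624, 0.1853), |rvec| = θ = 0.35021 rad = 20.066°
Rodrigues: sinθ=0.34310, 1−cosθ=0.06070; R = I + sinθ·[k]× + (1−cosθ)·[k]×²:
    [+0.94893 -0.19965 +0.24428]
    [+0.16342 +0.97338 +0.16073]
    [-0.26986 -0.11260 +0.95629]
t = (0.0621, 0.0505, 0.5708) m
M0: Pc = R·M0+t = (-0.03438, +0.11854, +0.58401); u = 813.2·(-0.03438)/0.58401 + 309.1 = 261.2266, v = 477.5·(+0.11854)/0.58401 + 230.6 = 327.5181
M1: Pc = R·M1+t = (+0.12504, +0.14599, +0.53867); u = 813.2·(+0.12504)/0.53867 + 309.1 = 497.8640, v = 477.5·(+0.14599)/0.53867 + 230.6 = 360.0117
M2: Pc = R·M2+t = (+0.15858, -0.01754, +0.55759); u = 813.2·(+0.15858)/0.55759 + 309.1 = 540.3773, v = 477.5·(-0.01754)/0.55759 + 230.6 = 215.5825
M3: Pc = R·M3+t = (-0.00084, -0.04499, +0.60293); u = 813.2·(-0.00084)/0.60293 + 309.1 = 307.9678, v = 477.5·(-0.04499)/0.60293 + 230.6 = 194.9687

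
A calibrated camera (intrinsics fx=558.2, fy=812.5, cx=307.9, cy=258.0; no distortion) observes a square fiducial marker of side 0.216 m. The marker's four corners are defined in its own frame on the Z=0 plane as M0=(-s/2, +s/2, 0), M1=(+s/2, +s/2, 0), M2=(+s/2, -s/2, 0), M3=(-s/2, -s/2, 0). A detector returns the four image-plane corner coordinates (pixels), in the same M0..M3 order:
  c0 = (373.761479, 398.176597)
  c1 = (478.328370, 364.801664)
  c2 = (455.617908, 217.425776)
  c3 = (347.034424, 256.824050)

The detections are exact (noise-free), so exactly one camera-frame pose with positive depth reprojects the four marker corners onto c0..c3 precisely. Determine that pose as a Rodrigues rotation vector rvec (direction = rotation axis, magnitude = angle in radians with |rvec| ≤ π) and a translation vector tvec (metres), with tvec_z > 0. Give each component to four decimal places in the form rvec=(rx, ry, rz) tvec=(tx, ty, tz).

rvec=(0.2545, 0.1275, -0.2638) tvec=(0.2107, 0.0732, 1.1176)

Intrinsics K: fx=558.2, fy=812.5, cx=307.9, cy=258.0
Marker side s = 0.216 m; corners in marker frame (Z=0):
  M0 = (-0.1080, +0.1080, 0)
  M1 = (+0.1080, +0.1080, 0)
  M2 = (+0.1080, -0.1080, 0)
  M3 = (-0.1080, -0.1080, 0)
Detected image corners:
  c0 = (373.761479, 398.176597) px
  c1 = (478.328370, 364.801664) px
  c2 = (455.617908, 217.425776) px
  c3 = (347.034424, 256.824050) px
Planar DLT: solve 8×8 A·h = b for H (H[2,2]=1):
  H  [+434.88827 +200.28411 +413.15093]
  H  [-211.74014 +732.22024 +311.19900]
  H  [-0.14095 +0.20717 +1.00000]
B = K⁻¹H; ‖b₁‖=0.894775, ‖b₂‖=0.894775; λ = 2/(‖b₁‖+‖b₂‖) = 1.117599, sign → tz>0 ⇒ λ=+1.117599
r₁ = λ·B[:,0] = (+0.95760,-0.24123,-0.15752); r₂ = λ·B[:,1] = (+0.27329,+0.93365,+0.23153)
r₃ = r₁×r₂ = (+0.09122,-0.26477,+0.95999); SVD([r₁ r₂ r₃]) → R = UVᵀ:
  R  [+0.95760 +0.27329 +0.09122]
  R  [-0.24123 +0.93365 -0.26477]
  R  [-0.15752 +0.23153 +0.95999]
t = (+0.21073, +0.07318, +1.11760) m
tr R = 2.851240; θ = arccos((tr R − 1)/2) = 0.388126 rad = 22.238°
axis k = ((R−Rᵀ)₃₂, (R−Rᵀ)₁₃, (R−Rᵀ)₂₁) / (2 sinθ) = (+0.655693, +0.328623, -0.679759)
rvec = θ·k = (+0.254492, +0.127547, -0.263832)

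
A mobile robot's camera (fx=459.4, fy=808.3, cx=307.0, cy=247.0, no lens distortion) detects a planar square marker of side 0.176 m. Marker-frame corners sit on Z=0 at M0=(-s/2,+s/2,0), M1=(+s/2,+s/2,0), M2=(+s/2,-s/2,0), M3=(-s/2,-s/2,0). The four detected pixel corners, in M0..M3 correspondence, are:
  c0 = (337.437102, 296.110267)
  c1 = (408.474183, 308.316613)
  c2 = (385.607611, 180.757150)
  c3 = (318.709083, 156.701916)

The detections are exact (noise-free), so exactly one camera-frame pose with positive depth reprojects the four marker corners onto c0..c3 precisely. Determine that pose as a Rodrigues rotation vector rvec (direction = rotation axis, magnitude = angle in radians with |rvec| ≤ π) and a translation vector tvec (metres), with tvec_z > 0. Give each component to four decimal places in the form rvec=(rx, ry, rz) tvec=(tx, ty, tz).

Intrinsics K: fx=459.4, fy=808.3, cx=307.0, cy=247.0
Marker side s = 0.176 m; corners in marker frame (Z=0):
  M0 = (-0.0880, +0.0880, 0)
  M1 = (+0.0880, +0.0880, 0)
  M2 = (+0.0880, -0.0880, 0)
  M3 = (-0.0880, -0.0880, 0)
Detected image corners:
  c0 = (337.437102, 296.110267) px
  c1 = (408.474183, 308.316613) px
  c2 = (385.607611, 180.757150) px
  c3 = (318.709083, 156.701916) px
Planar DLT: solve 8×8 A·h = b for H (H[2,2]=1):
  H  [+599.50461 -67.62796 +363.82896]
  H  [+239.74239 +635.67588 +232.91012]
  H  [+0.57418 -0.51409 +1.00000]
B = K⁻¹H; ‖b₁‖=1.092289, ‖b₂‖=1.092289; λ = 2/(‖b₁‖+‖b₂‖) = 0.915508, sign → tz>0 ⇒ λ=+0.915508
r₁ = λ·B[:,0] = (+0.84343,+0.11091,+0.52567); r₂ = λ·B[:,1] = (+0.17975,+0.86381,-0.47066)
r₃ = r₁×r₂ = (-0.50628,+0.49146,+0.70863); SVD([r₁ r₂ r₃]) → R = UVᵀ:
  R  [+0.84343 +0.17975 -0.50628]
  R  [+0.11091 +0.86381 +0.49146]
  R  [+0.52567 -0.47066 +0.70863]
t = (+0.11325, -0.01596, +0.91551) m
tr R = 2.415868; θ = arccos((tr R − 1)/2) = 0.784228 rad = 44.933°
axis k = ((R−Rᵀ)₃₂, (R−Rᵀ)₁₃, (R−Rᵀ)₂₁) / (2 sinθ) = (-0.681115, -0.730553, -0.048738)
rvec = θ·k = (-0.534149, -0.572920, -0.038222)

rvec=(-0.5341, -0.5729, -0.0382) tvec=(0.1133, -0.0160, 0.9155)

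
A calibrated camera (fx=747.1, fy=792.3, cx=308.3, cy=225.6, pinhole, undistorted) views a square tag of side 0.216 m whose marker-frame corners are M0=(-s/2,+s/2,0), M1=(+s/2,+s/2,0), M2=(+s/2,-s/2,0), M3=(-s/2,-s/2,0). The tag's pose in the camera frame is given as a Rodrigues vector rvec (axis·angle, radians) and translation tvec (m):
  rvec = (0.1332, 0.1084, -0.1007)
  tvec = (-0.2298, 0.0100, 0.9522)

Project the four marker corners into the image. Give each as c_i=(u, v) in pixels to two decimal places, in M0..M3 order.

c0=(60.06, 328.07) c1=(221.02, 314.07) c2=(199.75, 134.47) c3=(34.71, 153.55)

Intrinsics K: fx=747.1, fy=792.3, cx=308.3, cy=225.6
Marker side s = 0.216 m; corners in marker frame (Z=0):
  M0 = (-0.1080, +0.1080, 0)
  M1 = (+0.1080, +0.1080, 0)
  M2 = (+0.1080, -0.1080, 0)
  M3 = (-0.1080, -0.1080, 0)
rvec = (0.1332, 0.1084, -0.1007), |rvec| = θ = 0.19908 rad = 11.407°
Rodrigues: sinθ=0.19777, 1−cosθ=0.01975; R = I + sinθ·[k]× + (1−cosθ)·[k]×²:
    [+0.98909 +0.10723 +0.10100]
    [-0.09284 +0.98610 -0.13776]
    [-0.11437 +0.12688 +0.98530]
t = (-0.2298, 0.0100, 0.9522) m
M0: Pc = R·M0+t = (-0.32504, +0.12653, +0.97826); u = 747.1·(-0.32504)/0.97826 + 308.3 = 60.0642, v = 792.3·(+0.12653)/0.97826 + 225.6 = 328.0749
M1: Pc = R·M1+t = (-0.11140, +0.10647, +0.95355); u = 747.1·(-0.11140)/0.95355 + 308.3 = 221.0212, v = 792.3·(+0.10647)/0.95355 + 225.6 = 314.0674
M2: Pc = R·M2+t = (-0.13456, -0.10653, +0.92614); u = 747.1·(-0.13456)/0.92614 + 308.3 = 199.7541, v = 792.3·(-0.10653)/0.92614 + 225.6 = 134.4689
M3: Pc = R·M3+t = (-0.34820, -0.08647, +0.95085); u = 747.1·(-0.34820)/0.95085 + 308.3 = 34.7104, v = 792.3·(-0.08647)/0.95085 + 225.6 = 153.5463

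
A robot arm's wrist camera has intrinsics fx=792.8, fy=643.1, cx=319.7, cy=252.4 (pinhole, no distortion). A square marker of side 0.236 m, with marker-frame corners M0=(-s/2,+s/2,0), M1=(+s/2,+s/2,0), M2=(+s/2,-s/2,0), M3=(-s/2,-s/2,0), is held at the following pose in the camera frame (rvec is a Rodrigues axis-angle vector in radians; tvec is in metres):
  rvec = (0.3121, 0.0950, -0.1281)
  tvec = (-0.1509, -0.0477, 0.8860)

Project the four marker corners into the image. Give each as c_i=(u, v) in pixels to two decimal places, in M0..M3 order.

Intrinsics K: fx=792.8, fy=643.1, cx=319.7, cy=252.4
Marker side s = 0.236 m; corners in marker frame (Z=0):
  M0 = (-0.1180, +0.1180, 0)
  M1 = (+0.1180, +0.1180, 0)
  M2 = (+0.1180, -0.1180, 0)
  M3 = (-0.1180, -0.1180, 0)
rvec = (0.3121, 0.0950, -0.1281), |rvec| = θ = 0.35049 rad = 20.081°
Rodrigues: sinθ=0.34336, 1−cosθ=0.06079; R = I + sinθ·[k]× + (1−cosθ)·[k]×²:
    [+0.98741 +0.14017 +0.07328]
    [-0.11082 +0.94367 -0.31177]
    [-0.11285 +0.29973 +0.94733]
t = (-0.1509, -0.0477, 0.8860) m
M0: Pc = R·M0+t = (-0.25087, +0.07673, +0.93468); u = 792.8·(-0.25087)/0.93468 + 319.7 = 106.9077, v = 643.1·(+0.07673)/0.93468 + 252.4 = 305.1933
M1: Pc = R·M1+t = (-0.01785, +0.05058, +0.90805); u = 792.8·(-0.01785)/0.90805 + 319.7 = 304.1194, v = 643.1·(+0.05058)/0.90805 + 252.4 = 288.2193
M2: Pc = R·M2+t = (-0.05093, -0.17213, +0.83732); u = 792.8·(-0.05093)/0.83732 + 319.7 = 271.4824, v = 643.1·(-0.17213)/0.83732 + 252.4 = 120.1956
M3: Pc = R·M3+t = (-0.28395, -0.14598, +0.86395); u = 792.8·(-0.28395)/0.86395 + 319.7 = 59.1302, v = 643.1·(-0.14598)/0.86395 + 252.4 = 143.7390

c0=(106.91, 305.19) c1=(304.12, 288.22) c2=(271.48, 120.20) c3=(59.13, 143.74)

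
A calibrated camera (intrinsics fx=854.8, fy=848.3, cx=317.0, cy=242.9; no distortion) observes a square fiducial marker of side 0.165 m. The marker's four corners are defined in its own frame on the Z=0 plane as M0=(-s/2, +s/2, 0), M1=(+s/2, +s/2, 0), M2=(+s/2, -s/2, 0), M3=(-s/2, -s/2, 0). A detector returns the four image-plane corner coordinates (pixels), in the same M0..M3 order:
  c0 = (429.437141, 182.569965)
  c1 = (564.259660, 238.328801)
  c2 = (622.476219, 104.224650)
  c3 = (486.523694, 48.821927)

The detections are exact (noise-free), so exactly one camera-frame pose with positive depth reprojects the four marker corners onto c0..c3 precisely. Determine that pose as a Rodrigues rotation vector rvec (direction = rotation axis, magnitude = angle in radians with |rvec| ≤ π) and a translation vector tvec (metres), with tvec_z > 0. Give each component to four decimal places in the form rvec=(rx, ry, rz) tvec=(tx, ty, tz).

Intrinsics K: fx=854.8, fy=848.3, cx=317.0, cy=242.9
Marker side s = 0.165 m; corners in marker frame (Z=0):
  M0 = (-0.0825, +0.0825, 0)
  M1 = (+0.0825, +0.0825, 0)
  M2 = (+0.0825, -0.0825, 0)
  M3 = (-0.0825, -0.0825, 0)
Detected image corners:
  c0 = (429.437141, 182.569965) px
  c1 = (564.259660, 238.328801) px
  c2 = (622.476219, 104.224650) px
  c3 = (486.523694, 48.821927) px
Planar DLT: solve 8×8 A·h = b for H (H[2,2]=1):
  H  [+803.94257 -329.86253 +525.40970]
  H  [+332.33161 +817.00187 +143.61930]
  H  [-0.03154 +0.03716 +1.00000]
B = K⁻¹H; ‖b₁‖=1.033591, ‖b₂‖=1.033591; λ = 2/(‖b₁‖+‖b₂‖) = 0.967501, sign → tz>0 ⇒ λ=+0.967501
r₁ = λ·B[:,0] = (+0.92125,+0.38777,-0.03051); r₂ = λ·B[:,1] = (-0.38668,+0.92151,+0.03595)
r₃ = r₁×r₂ = (+0.04206,-0.02132,+0.99889); SVD([r₁ r₂ r₃]) → R = UVᵀ:
  R  [+0.92125 -0.38668 +0.04206]
  R  [+0.38777 +0.92151 -0.02132]
  R  [-0.03051 +0.03595 +0.99889]
t = (+0.23589, -0.11323, +0.96750) m
tr R = 2.841652; θ = arccos((tr R − 1)/2) = 0.400603 rad = 22.953°
axis k = ((R−Rᵀ)₃₂, (R−Rᵀ)₁₃, (R−Rᵀ)₂₁) / (2 sinθ) = (+0.073425, +0.093039, +0.992951)
rvec = θ·k = (+0.029414, +0.037272, +0.397780)

rvec=(0.0294, 0.0373, 0.3978) tvec=(0.2359, -0.1132, 0.9675)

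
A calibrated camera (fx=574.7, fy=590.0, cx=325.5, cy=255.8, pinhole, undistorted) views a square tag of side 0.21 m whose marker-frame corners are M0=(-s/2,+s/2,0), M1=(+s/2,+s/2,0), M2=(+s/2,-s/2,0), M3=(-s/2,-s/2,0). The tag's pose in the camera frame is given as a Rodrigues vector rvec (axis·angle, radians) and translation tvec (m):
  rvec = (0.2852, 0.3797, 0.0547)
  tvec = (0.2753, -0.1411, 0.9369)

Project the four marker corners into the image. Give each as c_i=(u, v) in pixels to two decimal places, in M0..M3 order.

Intrinsics K: fx=574.7, fy=590.0, cx=325.5, cy=255.8
Marker side s = 0.21 m; corners in marker frame (Z=0):
  M0 = (-0.1050, +0.1050, 0)
  M1 = (+0.1050, +0.1050, 0)
  M2 = (+0.1050, -0.1050, 0)
  M3 = (-0.1050, -0.1050, 0)
rvec = (0.2852, 0.3797, 0.0547), |rvec| = θ = 0.47802 rad = 27.389°
Rodrigues: sinθ=0.46002, 1−cosθ=0.11209; R = I + sinθ·[k]× + (1−cosθ)·[k]×²:
    [+0.92781 +0.00048 +0.37306]
    [+0.10576 +0.95863 -0.26427]
    [-0.35775 +0.28465 +0.88938]
t = (0.2753, -0.1411, 0.9369) m
M0: Pc = R·M0+t = (+0.17793, -0.05155, +1.00435); u = 574.7·(+0.17793)/1.00435 + 325.5 = 427.3137, v = 590.0·(-0.05155)/1.00435 + 255.8 = 225.5180
M1: Pc = R·M1+t = (+0.37277, -0.02934, +0.92922); u = 574.7·(+0.37277)/0.92922 + 325.5 = 556.0484, v = 590.0·(-0.02934)/0.92922 + 255.8 = 237.1718
M2: Pc = R·M2+t = (+0.37267, -0.23065, +0.86945); u = 574.7·(+0.37267)/0.86945 + 325.5 = 571.8323, v = 590.0·(-0.23065)/0.86945 + 255.8 = 99.2820
M3: Pc = R·M3+t = (+0.17783, -0.25286, +0.94458); u = 574.7·(+0.17783)/0.94458 + 325.5 = 433.6953, v = 590.0·(-0.25286)/0.94458 + 255.8 = 97.8580

c0=(427.31, 225.52) c1=(556.05, 237.17) c2=(571.83, 99.28) c3=(433.70, 97.86)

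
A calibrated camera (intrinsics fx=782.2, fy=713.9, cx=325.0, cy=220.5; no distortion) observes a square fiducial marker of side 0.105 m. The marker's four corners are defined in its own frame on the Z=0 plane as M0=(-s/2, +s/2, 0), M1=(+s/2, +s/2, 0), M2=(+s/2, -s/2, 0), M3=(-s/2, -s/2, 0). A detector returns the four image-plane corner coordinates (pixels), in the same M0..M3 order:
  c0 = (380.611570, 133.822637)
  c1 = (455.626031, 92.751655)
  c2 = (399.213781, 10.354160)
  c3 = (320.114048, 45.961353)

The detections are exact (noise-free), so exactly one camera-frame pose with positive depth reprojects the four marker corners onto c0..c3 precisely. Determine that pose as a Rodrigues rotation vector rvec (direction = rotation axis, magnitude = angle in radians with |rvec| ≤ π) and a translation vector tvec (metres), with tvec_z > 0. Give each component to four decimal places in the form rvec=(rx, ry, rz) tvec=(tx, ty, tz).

rvec=(-0.1155, -0.4808, -0.5582) tvec=(0.0624, -0.1577, 0.7490)

Intrinsics K: fx=782.2, fy=713.9, cx=325.0, cy=220.5
Marker side s = 0.105 m; corners in marker frame (Z=0):
  M0 = (-0.0525, +0.0525, 0)
  M1 = (+0.0525, +0.0525, 0)
  M2 = (+0.0525, -0.0525, 0)
  M3 = (-0.0525, -0.0525, 0)
Detected image corners:
  c0 = (380.611570, 133.822637) px
  c1 = (455.626031, 92.751655) px
  c2 = (399.213781, 10.354160) px
  c3 = (320.114048, 45.961353) px
Planar DLT: solve 8×8 A·h = b for H (H[2,2]=1):
  H  [+976.93997 +568.02290 +390.20291]
  H  [-320.96785 +812.07509 +70.16201]
  H  [+0.62510 +0.03072 +1.00000]
B = K⁻¹H; ‖b₁‖=1.335052, ‖b₂‖=1.335052; λ = 2/(‖b₁‖+‖b₂‖) = 0.749034, sign → tz>0 ⇒ λ=+0.749034
r₁ = λ·B[:,0] = (+0.74098,-0.48138,+0.46822); r₂ = λ·B[:,1] = (+0.53438,+0.84493,+0.02301)
r₃ = r₁×r₂ = (-0.40669,+0.23315,+0.88331); SVD([r₁ r₂ r₃]) → R = UVᵀ:
  R  [+0.74098 +0.53438 -0.40669]
  R  [-0.48138 +0.84493 +0.23315]
  R  [+0.46822 +0.02301 +0.88331]
t = (+0.06244, -0.15774, +0.74903) m
tr R = 2.469221; θ = arccos((tr R − 1)/2) = 0.745704 rad = 42.726°
axis k = ((R−Rᵀ)₃₂, (R−Rᵀ)₁₃, (R−Rᵀ)₂₁) / (2 sinθ) = (-0.154859, -0.644748, -0.748544)
rvec = θ·k = (-0.115479, -0.480791, -0.558192)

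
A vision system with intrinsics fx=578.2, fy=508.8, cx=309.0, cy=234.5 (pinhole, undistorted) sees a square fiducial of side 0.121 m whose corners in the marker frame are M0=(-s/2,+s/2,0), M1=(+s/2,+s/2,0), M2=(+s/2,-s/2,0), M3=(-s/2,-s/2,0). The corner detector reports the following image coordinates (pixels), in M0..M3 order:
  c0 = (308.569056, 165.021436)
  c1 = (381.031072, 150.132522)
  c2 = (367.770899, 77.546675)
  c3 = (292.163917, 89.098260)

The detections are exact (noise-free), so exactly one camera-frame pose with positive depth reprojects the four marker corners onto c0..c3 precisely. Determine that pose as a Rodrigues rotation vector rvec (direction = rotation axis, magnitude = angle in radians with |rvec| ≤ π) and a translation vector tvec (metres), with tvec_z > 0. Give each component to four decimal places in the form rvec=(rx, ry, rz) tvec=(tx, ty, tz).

Intrinsics K: fx=578.2, fy=508.8, cx=309.0, cy=234.5
Marker side s = 0.121 m; corners in marker frame (Z=0):
  M0 = (-0.0605, +0.0605, 0)
  M1 = (+0.0605, +0.0605, 0)
  M2 = (+0.0605, -0.0605, 0)
  M3 = (-0.0605, -0.0605, 0)
Detected image corners:
  c0 = (308.569056, 165.021436) px
  c1 = (381.031072, 150.132522) px
  c2 = (367.770899, 77.546675) px
  c3 = (292.163917, 89.098260) px
Planar DLT: solve 8×8 A·h = b for H (H[2,2]=1):
  H  [+753.00943 +212.37855 +338.44196]
  H  [-59.01259 +645.49935 +120.88218]
  H  [+0.41900 +0.26713 +1.00000]
B = K⁻¹H; ‖b₁‖=1.197529, ‖b₂‖=1.197529; λ = 2/(‖b₁‖+‖b₂‖) = 0.835053, sign → tz>0 ⇒ λ=+0.835053
r₁ = λ·B[:,0] = (+0.90053,-0.25811,+0.34989); r₂ = λ·B[:,1] = (+0.18751,+0.95660,+0.22306)
r₃ = r₁×r₂ = (-0.39228,-0.13527,+0.90985); SVD([r₁ r₂ r₃]) → R = UVᵀ:
  R  [+0.90053 +0.18751 -0.39228]
  R  [-0.25811 +0.95660 -0.13527]
  R  [+0.34989 +0.22306 +0.90985]
t = (+0.04252, -0.18647, +0.83505) m
tr R = 2.766977; θ = arccos((tr R − 1)/2) = 0.487539 rad = 27.934°
axis k = ((R−Rᵀ)₃₂, (R−Rᵀ)₁₃, (R−Rᵀ)₂₁) / (2 sinθ) = (+0.382463, -0.792145, -0.475635)
rvec = θ·k = (+0.186466, -0.386202, -0.231891)

rvec=(0.1865, -0.3862, -0.2319) tvec=(0.0425, -0.1865, 0.8351)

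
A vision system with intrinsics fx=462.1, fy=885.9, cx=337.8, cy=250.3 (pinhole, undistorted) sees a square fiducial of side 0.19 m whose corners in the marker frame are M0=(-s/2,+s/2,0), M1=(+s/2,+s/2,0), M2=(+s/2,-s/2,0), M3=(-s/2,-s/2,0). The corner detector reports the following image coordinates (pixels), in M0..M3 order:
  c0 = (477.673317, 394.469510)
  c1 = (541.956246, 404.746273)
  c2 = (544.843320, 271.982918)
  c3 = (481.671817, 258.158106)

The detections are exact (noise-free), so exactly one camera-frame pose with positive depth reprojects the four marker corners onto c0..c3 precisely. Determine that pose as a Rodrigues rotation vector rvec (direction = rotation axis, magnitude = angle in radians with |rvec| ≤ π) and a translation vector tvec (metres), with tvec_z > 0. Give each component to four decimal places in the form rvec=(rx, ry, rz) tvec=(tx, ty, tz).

Intrinsics K: fx=462.1, fy=885.9, cx=337.8, cy=250.3
Marker side s = 0.19 m; corners in marker frame (Z=0):
  M0 = (-0.0950, +0.0950, 0)
  M1 = (+0.0950, +0.0950, 0)
  M2 = (+0.0950, -0.0950, 0)
  M3 = (-0.0950, -0.0950, 0)
Detected image corners:
  c0 = (477.673317, 394.469510) px
  c1 = (541.956246, 404.746273) px
  c2 = (544.843320, 271.982918) px
  c3 = (481.671817, 258.158106) px
Planar DLT: solve 8×8 A·h = b for H (H[2,2]=1):
  H  [+410.22854 -60.99046 +511.99280]
  H  [+112.12584 +680.08278 +331.88687]
  H  [+0.14632 -0.08389 +1.00000]
B = K⁻¹H; ‖b₁‖=0.798940, ‖b₂‖=0.798940; λ = 2/(‖b₁‖+‖b₂‖) = 1.251658, sign → tz>0 ⇒ λ=+1.251658
r₁ = λ·B[:,0] = (+0.97728,+0.10668,+0.18314); r₂ = λ·B[:,1] = (-0.08845,+0.99053,-0.10500)
r₃ = r₁×r₂ = (-0.19260,+0.08641,+0.97746); SVD([r₁ r₂ r₃]) → R = UVᵀ:
  R  [+0.97728 -0.08845 -0.19260]
  R  [+0.10668 +0.99053 +0.08641]
  R  [+0.18314 -0.10500 +0.97746]
t = (+0.47182, +0.11527, +1.25166) m
tr R = 2.945279; θ = arccos((tr R − 1)/2) = 0.234463 rad = 13.434°
axis k = ((R−Rᵀ)₃₂, (R−Rᵀ)₁₃, (R−Rᵀ)₂₁) / (2 sinθ) = (-0.411957, -0.808666, +0.419941)
rvec = θ·k = (-0.096589, -0.189602, +0.098461)

rvec=(-0.0966, -0.1896, 0.0985) tvec=(0.4718, 0.1153, 1.2517)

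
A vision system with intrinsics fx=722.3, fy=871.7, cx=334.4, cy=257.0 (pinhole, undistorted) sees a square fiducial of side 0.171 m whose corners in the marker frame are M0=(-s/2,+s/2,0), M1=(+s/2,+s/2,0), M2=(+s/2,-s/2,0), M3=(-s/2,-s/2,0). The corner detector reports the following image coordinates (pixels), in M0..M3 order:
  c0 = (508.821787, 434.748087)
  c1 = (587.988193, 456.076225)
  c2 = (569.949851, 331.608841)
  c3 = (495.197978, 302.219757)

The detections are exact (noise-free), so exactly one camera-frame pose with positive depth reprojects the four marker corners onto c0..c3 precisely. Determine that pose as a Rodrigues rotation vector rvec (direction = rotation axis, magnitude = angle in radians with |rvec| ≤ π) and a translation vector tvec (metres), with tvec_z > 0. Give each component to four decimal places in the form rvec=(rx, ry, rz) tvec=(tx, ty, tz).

Intrinsics K: fx=722.3, fy=871.7, cx=334.4, cy=257.0
Marker side s = 0.171 m; corners in marker frame (Z=0):
  M0 = (-0.0855, +0.0855, 0)
  M1 = (+0.0855, +0.0855, 0)
  M2 = (+0.0855, -0.0855, 0)
  M3 = (-0.0855, -0.0855, 0)
Detected image corners:
  c0 = (508.821787, 434.748087) px
  c1 = (587.988193, 456.076225) px
  c2 = (569.949851, 331.608841) px
  c3 = (495.197978, 302.219757) px
Planar DLT: solve 8×8 A·h = b for H (H[2,2]=1):
  H  [+693.54617 -138.41544 +541.68462]
  H  [+321.20805 +587.28666 +379.29977]
  H  [+0.45138 -0.42830 +1.00000]
B = K⁻¹H; ‖b₁‖=0.907462, ‖b₂‖=0.907462; λ = 2/(‖b₁‖+‖b₂‖) = 1.101974, sign → tz>0 ⇒ λ=+1.101974
r₁ = λ·B[:,0] = (+0.82782,+0.25941,+0.49741); r₂ = λ·B[:,1] = (+0.00734,+0.88158,-0.47198)
r₃ = r₁×r₂ = (-0.56094,+0.39436,+0.72789); SVD([r₁ r₂ r₃]) → R = UVᵀ:
  R  [+0.82782 +0.00734 -0.56094]
  R  [+0.25941 +0.88158 +0.39436]
  R  [+0.49741 -0.47198 +0.72789]
t = (+0.31624, +0.15461, +1.10197) m
tr R = 2.437292; θ = arccos((tr R − 1)/2) = 0.768943 rad = 44.057°
axis k = ((R−Rᵀ)₃₂, (R−Rᵀ)₁₃, (R−Rᵀ)₂₁) / (2 sinθ) = (-0.622931, -0.760990, +0.181251)
rvec = θ·k = (-0.478998, -0.585158, +0.139372)

rvec=(-0.4790, -0.5852, 0.1394) tvec=(0.3162, 0.1546, 1.1020)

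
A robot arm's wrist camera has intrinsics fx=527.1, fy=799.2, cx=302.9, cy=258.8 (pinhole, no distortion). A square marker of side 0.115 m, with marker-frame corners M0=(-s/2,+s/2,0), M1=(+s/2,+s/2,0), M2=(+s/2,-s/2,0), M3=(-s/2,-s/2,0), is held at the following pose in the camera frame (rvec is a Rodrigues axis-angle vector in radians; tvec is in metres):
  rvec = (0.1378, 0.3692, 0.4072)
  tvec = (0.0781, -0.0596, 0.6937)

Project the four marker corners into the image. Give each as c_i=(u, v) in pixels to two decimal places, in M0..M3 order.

Intrinsics K: fx=527.1, fy=799.2, cx=302.9, cy=258.8
Marker side s = 0.115 m; corners in marker frame (Z=0):
  M0 = (-0.0575, +0.0575, 0)
  M1 = (+0.0575, +0.0575, 0)
  M2 = (+0.0575, -0.0575, 0)
  M3 = (-0.0575, -0.0575, 0)
rvec = (0.1378, 0.3692, 0.4072), |rvec| = θ = 0.56667 rad = 32.468°
Rodrigues: sinθ=0.53682, 1−cosθ=0.15630; R = I + sinθ·[k]× + (1−cosθ)·[k]×²:
    [+0.85294 -0.36099 +0.37707]
    [+0.41052 +0.91005 -0.05736]
    [-0.32244 +0.20372 +0.92441]
t = (0.0781, -0.0596, 0.6937) m
M0: Pc = R·M0+t = (+0.00830, -0.03088, +0.72395); u = 527.1·(+0.00830)/0.72395 + 302.9 = 308.9424, v = 799.2·(-0.03088)/0.72395 + 258.8 = 224.7135
M1: Pc = R·M1+t = (+0.10639, +0.01633, +0.68687); u = 527.1·(+0.10639)/0.68687 + 302.9 = 384.5404, v = 799.2·(+0.01633)/0.68687 + 258.8 = 277.8034
M2: Pc = R·M2+t = (+0.14790, -0.08832, +0.66345); u = 527.1·(+0.14790)/0.66345 + 302.9 = 420.4056, v = 799.2·(-0.08832)/0.66345 + 258.8 = 152.4046
M3: Pc = R·M3+t = (+0.04981, -0.13553, +0.70053); u = 527.1·(+0.04981)/0.70053 + 302.9 = 340.3810, v = 799.2·(-0.13553)/0.70053 + 258.8 = 104.1769

c0=(308.94, 224.71) c1=(384.54, 277.80) c2=(420.41, 152.40) c3=(340.38, 104.18)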